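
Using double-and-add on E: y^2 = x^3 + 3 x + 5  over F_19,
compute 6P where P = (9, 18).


k = 6 = 110_2 (binary, LSB first: 011)
Double-and-add from P = (9, 18):
  bit 0 = 0: acc unchanged = O
  bit 1 = 1: acc = O + (6, 12) = (6, 12)
  bit 2 = 1: acc = (6, 12) + (18, 18) = (0, 10)

6P = (0, 10)


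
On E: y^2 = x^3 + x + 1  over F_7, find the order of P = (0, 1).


Compute successive multiples of P until we hit O:
  1P = (0, 1)
  2P = (2, 5)
  3P = (2, 2)
  4P = (0, 6)
  5P = O

ord(P) = 5


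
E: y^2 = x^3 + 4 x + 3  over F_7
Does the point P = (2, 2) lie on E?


Check whether y^2 = x^3 + 4 x + 3 (mod 7) for (x, y) = (2, 2).
LHS: y^2 = 2^2 mod 7 = 4
RHS: x^3 + 4 x + 3 = 2^3 + 4*2 + 3 mod 7 = 5
LHS != RHS

No, not on the curve


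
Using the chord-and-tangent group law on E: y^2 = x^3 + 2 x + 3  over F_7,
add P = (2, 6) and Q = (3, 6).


P != Q, so use the chord formula.
s = (y2 - y1) / (x2 - x1) = (0) / (1) mod 7 = 0
x3 = s^2 - x1 - x2 mod 7 = 0^2 - 2 - 3 = 2
y3 = s (x1 - x3) - y1 mod 7 = 0 * (2 - 2) - 6 = 1

P + Q = (2, 1)


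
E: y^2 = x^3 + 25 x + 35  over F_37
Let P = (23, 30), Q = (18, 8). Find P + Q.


P != Q, so use the chord formula.
s = (y2 - y1) / (x2 - x1) = (15) / (32) mod 37 = 34
x3 = s^2 - x1 - x2 mod 37 = 34^2 - 23 - 18 = 5
y3 = s (x1 - x3) - y1 mod 37 = 34 * (23 - 5) - 30 = 27

P + Q = (5, 27)


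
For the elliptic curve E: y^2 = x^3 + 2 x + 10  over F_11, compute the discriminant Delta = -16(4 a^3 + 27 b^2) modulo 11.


4 a^3 + 27 b^2 = 4*2^3 + 27*10^2 = 32 + 2700 = 2732
Delta = -16 * (2732) = -43712
Delta mod 11 = 2

Delta = 2 (mod 11)


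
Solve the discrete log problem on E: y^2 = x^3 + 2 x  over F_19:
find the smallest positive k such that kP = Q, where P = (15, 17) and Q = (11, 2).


Enumerate multiples of P until we hit Q = (11, 2):
  1P = (15, 17)
  2P = (17, 8)
  3P = (12, 17)
  4P = (11, 2)
Match found at i = 4.

k = 4


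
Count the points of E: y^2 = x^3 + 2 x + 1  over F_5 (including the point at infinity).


For each x in F_5, count y with y^2 = x^3 + 2 x + 1 mod 5:
  x = 0: RHS = 1, y in [1, 4]  -> 2 point(s)
  x = 1: RHS = 4, y in [2, 3]  -> 2 point(s)
  x = 3: RHS = 4, y in [2, 3]  -> 2 point(s)
Affine points: 6. Add the point at infinity: total = 7.

#E(F_5) = 7


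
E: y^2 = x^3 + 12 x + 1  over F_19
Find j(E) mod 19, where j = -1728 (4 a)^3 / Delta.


Delta = -16(4 a^3 + 27 b^2) mod 19 = 12
-1728 * (4 a)^3 = -1728 * (4*12)^3 mod 19 = 12
j = 12 * 12^(-1) mod 19 = 1

j = 1 (mod 19)


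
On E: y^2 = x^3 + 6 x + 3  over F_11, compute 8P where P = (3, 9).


k = 8 = 1000_2 (binary, LSB first: 0001)
Double-and-add from P = (3, 9):
  bit 0 = 0: acc unchanged = O
  bit 1 = 0: acc unchanged = O
  bit 2 = 0: acc unchanged = O
  bit 3 = 1: acc = O + (0, 6) = (0, 6)

8P = (0, 6)


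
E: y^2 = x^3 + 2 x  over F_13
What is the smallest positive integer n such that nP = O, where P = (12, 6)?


Compute successive multiples of P until we hit O:
  1P = (12, 6)
  2P = (1, 4)
  3P = (1, 9)
  4P = (12, 7)
  5P = O

ord(P) = 5


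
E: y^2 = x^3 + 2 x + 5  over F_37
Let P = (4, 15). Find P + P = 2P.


Doubling: s = (3 x1^2 + a) / (2 y1)
s = (3*4^2 + 2) / (2*15) mod 37 = 14
x3 = s^2 - 2 x1 mod 37 = 14^2 - 2*4 = 3
y3 = s (x1 - x3) - y1 mod 37 = 14 * (4 - 3) - 15 = 36

2P = (3, 36)


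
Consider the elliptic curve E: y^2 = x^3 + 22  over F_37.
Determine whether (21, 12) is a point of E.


Check whether y^2 = x^3 + 0 x + 22 (mod 37) for (x, y) = (21, 12).
LHS: y^2 = 12^2 mod 37 = 33
RHS: x^3 + 0 x + 22 = 21^3 + 0*21 + 22 mod 37 = 33
LHS = RHS

Yes, on the curve


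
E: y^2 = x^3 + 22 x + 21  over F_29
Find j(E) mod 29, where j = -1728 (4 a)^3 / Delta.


Delta = -16(4 a^3 + 27 b^2) mod 29 = 17
-1728 * (4 a)^3 = -1728 * (4*22)^3 mod 29 = 12
j = 12 * 17^(-1) mod 29 = 28

j = 28 (mod 29)


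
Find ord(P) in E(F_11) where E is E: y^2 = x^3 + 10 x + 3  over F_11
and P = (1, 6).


Compute successive multiples of P until we hit O:
  1P = (1, 6)
  2P = (2, 3)
  3P = (6, 9)
  4P = (7, 8)
  5P = (8, 10)
  6P = (3, 7)
  7P = (10, 6)
  8P = (0, 5)
  ... (continuing to 17P)
  17P = O

ord(P) = 17


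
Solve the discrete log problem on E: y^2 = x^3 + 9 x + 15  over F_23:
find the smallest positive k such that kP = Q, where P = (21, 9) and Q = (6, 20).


Enumerate multiples of P until we hit Q = (6, 20):
  1P = (21, 9)
  2P = (6, 20)
Match found at i = 2.

k = 2


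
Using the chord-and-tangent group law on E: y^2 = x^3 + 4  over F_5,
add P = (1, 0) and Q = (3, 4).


P != Q, so use the chord formula.
s = (y2 - y1) / (x2 - x1) = (4) / (2) mod 5 = 2
x3 = s^2 - x1 - x2 mod 5 = 2^2 - 1 - 3 = 0
y3 = s (x1 - x3) - y1 mod 5 = 2 * (1 - 0) - 0 = 2

P + Q = (0, 2)


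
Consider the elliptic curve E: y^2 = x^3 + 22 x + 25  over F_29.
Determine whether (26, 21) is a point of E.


Check whether y^2 = x^3 + 22 x + 25 (mod 29) for (x, y) = (26, 21).
LHS: y^2 = 21^2 mod 29 = 6
RHS: x^3 + 22 x + 25 = 26^3 + 22*26 + 25 mod 29 = 19
LHS != RHS

No, not on the curve


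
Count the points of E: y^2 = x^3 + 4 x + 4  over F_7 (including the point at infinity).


For each x in F_7, count y with y^2 = x^3 + 4 x + 4 mod 7:
  x = 0: RHS = 4, y in [2, 5]  -> 2 point(s)
  x = 1: RHS = 2, y in [3, 4]  -> 2 point(s)
  x = 3: RHS = 1, y in [1, 6]  -> 2 point(s)
  x = 4: RHS = 0, y in [0]  -> 1 point(s)
  x = 5: RHS = 2, y in [3, 4]  -> 2 point(s)
Affine points: 9. Add the point at infinity: total = 10.

#E(F_7) = 10


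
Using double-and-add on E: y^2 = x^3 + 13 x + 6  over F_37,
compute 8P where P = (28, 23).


k = 8 = 1000_2 (binary, LSB first: 0001)
Double-and-add from P = (28, 23):
  bit 0 = 0: acc unchanged = O
  bit 1 = 0: acc unchanged = O
  bit 2 = 0: acc unchanged = O
  bit 3 = 1: acc = O + (8, 20) = (8, 20)

8P = (8, 20)


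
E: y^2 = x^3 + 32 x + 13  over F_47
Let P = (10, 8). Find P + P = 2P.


Doubling: s = (3 x1^2 + a) / (2 y1)
s = (3*10^2 + 32) / (2*8) mod 47 = 9
x3 = s^2 - 2 x1 mod 47 = 9^2 - 2*10 = 14
y3 = s (x1 - x3) - y1 mod 47 = 9 * (10 - 14) - 8 = 3

2P = (14, 3)


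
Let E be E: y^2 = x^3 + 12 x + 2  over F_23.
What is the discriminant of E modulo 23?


4 a^3 + 27 b^2 = 4*12^3 + 27*2^2 = 6912 + 108 = 7020
Delta = -16 * (7020) = -112320
Delta mod 23 = 12

Delta = 12 (mod 23)


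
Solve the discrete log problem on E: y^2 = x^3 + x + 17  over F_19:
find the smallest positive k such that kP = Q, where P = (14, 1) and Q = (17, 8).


Enumerate multiples of P until we hit Q = (17, 8):
  1P = (14, 1)
  2P = (10, 18)
  3P = (0, 6)
  4P = (6, 7)
  5P = (15, 14)
  6P = (7, 14)
  7P = (3, 3)
  8P = (8, 10)
  9P = (4, 3)
  10P = (17, 11)
  11P = (16, 5)
  12P = (12, 3)
  13P = (13, 17)
  14P = (1, 0)
  15P = (13, 2)
  16P = (12, 16)
  17P = (16, 14)
  18P = (17, 8)
Match found at i = 18.

k = 18


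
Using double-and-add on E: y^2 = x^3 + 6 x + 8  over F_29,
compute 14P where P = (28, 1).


k = 14 = 1110_2 (binary, LSB first: 0111)
Double-and-add from P = (28, 1):
  bit 0 = 0: acc unchanged = O
  bit 1 = 1: acc = O + (15, 14) = (15, 14)
  bit 2 = 1: acc = (15, 14) + (21, 12) = (6, 12)
  bit 3 = 1: acc = (6, 12) + (17, 21) = (28, 28)

14P = (28, 28)


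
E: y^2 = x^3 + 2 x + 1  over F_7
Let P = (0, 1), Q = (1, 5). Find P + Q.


P != Q, so use the chord formula.
s = (y2 - y1) / (x2 - x1) = (4) / (1) mod 7 = 4
x3 = s^2 - x1 - x2 mod 7 = 4^2 - 0 - 1 = 1
y3 = s (x1 - x3) - y1 mod 7 = 4 * (0 - 1) - 1 = 2

P + Q = (1, 2)


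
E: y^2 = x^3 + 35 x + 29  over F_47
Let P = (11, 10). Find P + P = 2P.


Doubling: s = (3 x1^2 + a) / (2 y1)
s = (3*11^2 + 35) / (2*10) mod 47 = 34
x3 = s^2 - 2 x1 mod 47 = 34^2 - 2*11 = 6
y3 = s (x1 - x3) - y1 mod 47 = 34 * (11 - 6) - 10 = 19

2P = (6, 19)


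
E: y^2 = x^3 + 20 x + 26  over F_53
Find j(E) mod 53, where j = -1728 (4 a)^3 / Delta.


Delta = -16(4 a^3 + 27 b^2) mod 53 = 31
-1728 * (4 a)^3 = -1728 * (4*20)^3 mod 53 = 49
j = 49 * 31^(-1) mod 53 = 5

j = 5 (mod 53)


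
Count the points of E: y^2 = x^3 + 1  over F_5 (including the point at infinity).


For each x in F_5, count y with y^2 = x^3 + 0 x + 1 mod 5:
  x = 0: RHS = 1, y in [1, 4]  -> 2 point(s)
  x = 2: RHS = 4, y in [2, 3]  -> 2 point(s)
  x = 4: RHS = 0, y in [0]  -> 1 point(s)
Affine points: 5. Add the point at infinity: total = 6.

#E(F_5) = 6


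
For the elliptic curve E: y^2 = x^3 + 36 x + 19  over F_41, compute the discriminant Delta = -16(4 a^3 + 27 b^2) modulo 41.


4 a^3 + 27 b^2 = 4*36^3 + 27*19^2 = 186624 + 9747 = 196371
Delta = -16 * (196371) = -3141936
Delta mod 41 = 17

Delta = 17 (mod 41)


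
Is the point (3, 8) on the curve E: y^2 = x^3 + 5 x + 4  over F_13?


Check whether y^2 = x^3 + 5 x + 4 (mod 13) for (x, y) = (3, 8).
LHS: y^2 = 8^2 mod 13 = 12
RHS: x^3 + 5 x + 4 = 3^3 + 5*3 + 4 mod 13 = 7
LHS != RHS

No, not on the curve


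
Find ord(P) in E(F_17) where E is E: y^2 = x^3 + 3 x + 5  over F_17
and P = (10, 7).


Compute successive multiples of P until we hit O:
  1P = (10, 7)
  2P = (15, 5)
  3P = (1, 3)
  4P = (2, 6)
  5P = (9, 8)
  6P = (16, 16)
  7P = (6, 16)
  8P = (5, 3)
  ... (continuing to 23P)
  23P = O

ord(P) = 23


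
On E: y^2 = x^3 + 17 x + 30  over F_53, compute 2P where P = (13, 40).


Doubling: s = (3 x1^2 + a) / (2 y1)
s = (3*13^2 + 17) / (2*40) mod 53 = 41
x3 = s^2 - 2 x1 mod 53 = 41^2 - 2*13 = 12
y3 = s (x1 - x3) - y1 mod 53 = 41 * (13 - 12) - 40 = 1

2P = (12, 1)


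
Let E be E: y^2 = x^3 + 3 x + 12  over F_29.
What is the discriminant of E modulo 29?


4 a^3 + 27 b^2 = 4*3^3 + 27*12^2 = 108 + 3888 = 3996
Delta = -16 * (3996) = -63936
Delta mod 29 = 9

Delta = 9 (mod 29)


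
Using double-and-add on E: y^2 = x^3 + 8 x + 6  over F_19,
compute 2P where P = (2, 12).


k = 2 = 10_2 (binary, LSB first: 01)
Double-and-add from P = (2, 12):
  bit 0 = 0: acc unchanged = O
  bit 1 = 1: acc = O + (12, 5) = (12, 5)

2P = (12, 5)


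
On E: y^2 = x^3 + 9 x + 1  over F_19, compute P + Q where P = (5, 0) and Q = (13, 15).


P != Q, so use the chord formula.
s = (y2 - y1) / (x2 - x1) = (15) / (8) mod 19 = 9
x3 = s^2 - x1 - x2 mod 19 = 9^2 - 5 - 13 = 6
y3 = s (x1 - x3) - y1 mod 19 = 9 * (5 - 6) - 0 = 10

P + Q = (6, 10)


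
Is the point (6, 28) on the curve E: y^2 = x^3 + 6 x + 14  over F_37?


Check whether y^2 = x^3 + 6 x + 14 (mod 37) for (x, y) = (6, 28).
LHS: y^2 = 28^2 mod 37 = 7
RHS: x^3 + 6 x + 14 = 6^3 + 6*6 + 14 mod 37 = 7
LHS = RHS

Yes, on the curve


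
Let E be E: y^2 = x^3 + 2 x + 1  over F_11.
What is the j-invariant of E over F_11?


Delta = -16(4 a^3 + 27 b^2) mod 11 = 2
-1728 * (4 a)^3 = -1728 * (4*2)^3 mod 11 = 5
j = 5 * 2^(-1) mod 11 = 8

j = 8 (mod 11)


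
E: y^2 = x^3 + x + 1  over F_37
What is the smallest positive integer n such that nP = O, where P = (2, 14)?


Compute successive multiples of P until we hit O:
  1P = (2, 14)
  2P = (36, 31)
  3P = (27, 29)
  4P = (35, 18)
  5P = (1, 22)
  6P = (24, 14)
  7P = (11, 23)
  8P = (25, 0)
  ... (continuing to 16P)
  16P = O

ord(P) = 16


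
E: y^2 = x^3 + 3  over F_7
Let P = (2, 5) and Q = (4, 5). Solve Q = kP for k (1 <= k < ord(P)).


Enumerate multiples of P until we hit Q = (4, 5):
  1P = (2, 5)
  2P = (5, 4)
  3P = (4, 5)
Match found at i = 3.

k = 3


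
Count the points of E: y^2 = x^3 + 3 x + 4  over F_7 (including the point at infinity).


For each x in F_7, count y with y^2 = x^3 + 3 x + 4 mod 7:
  x = 0: RHS = 4, y in [2, 5]  -> 2 point(s)
  x = 1: RHS = 1, y in [1, 6]  -> 2 point(s)
  x = 2: RHS = 4, y in [2, 5]  -> 2 point(s)
  x = 5: RHS = 4, y in [2, 5]  -> 2 point(s)
  x = 6: RHS = 0, y in [0]  -> 1 point(s)
Affine points: 9. Add the point at infinity: total = 10.

#E(F_7) = 10


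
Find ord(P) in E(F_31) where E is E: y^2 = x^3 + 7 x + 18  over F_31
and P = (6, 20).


Compute successive multiples of P until we hit O:
  1P = (6, 20)
  2P = (20, 25)
  3P = (23, 16)
  4P = (16, 17)
  5P = (28, 30)
  6P = (30, 17)
  7P = (11, 0)
  8P = (30, 14)
  ... (continuing to 14P)
  14P = O

ord(P) = 14


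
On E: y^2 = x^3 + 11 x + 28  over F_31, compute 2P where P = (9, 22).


Doubling: s = (3 x1^2 + a) / (2 y1)
s = (3*9^2 + 11) / (2*22) mod 31 = 10
x3 = s^2 - 2 x1 mod 31 = 10^2 - 2*9 = 20
y3 = s (x1 - x3) - y1 mod 31 = 10 * (9 - 20) - 22 = 23

2P = (20, 23)


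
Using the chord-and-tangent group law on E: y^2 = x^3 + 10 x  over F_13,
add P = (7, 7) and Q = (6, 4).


P != Q, so use the chord formula.
s = (y2 - y1) / (x2 - x1) = (10) / (12) mod 13 = 3
x3 = s^2 - x1 - x2 mod 13 = 3^2 - 7 - 6 = 9
y3 = s (x1 - x3) - y1 mod 13 = 3 * (7 - 9) - 7 = 0

P + Q = (9, 0)


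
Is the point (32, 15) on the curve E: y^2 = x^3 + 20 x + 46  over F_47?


Check whether y^2 = x^3 + 20 x + 46 (mod 47) for (x, y) = (32, 15).
LHS: y^2 = 15^2 mod 47 = 37
RHS: x^3 + 20 x + 46 = 32^3 + 20*32 + 46 mod 47 = 37
LHS = RHS

Yes, on the curve


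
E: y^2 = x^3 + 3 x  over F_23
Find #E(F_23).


For each x in F_23, count y with y^2 = x^3 + 3 x + 0 mod 23:
  x = 0: RHS = 0, y in [0]  -> 1 point(s)
  x = 1: RHS = 4, y in [2, 21]  -> 2 point(s)
  x = 3: RHS = 13, y in [6, 17]  -> 2 point(s)
  x = 5: RHS = 2, y in [5, 18]  -> 2 point(s)
  x = 6: RHS = 4, y in [2, 21]  -> 2 point(s)
  x = 10: RHS = 18, y in [8, 15]  -> 2 point(s)
  x = 12: RHS = 16, y in [4, 19]  -> 2 point(s)
  x = 14: RHS = 3, y in [7, 16]  -> 2 point(s)
  x = 15: RHS = 16, y in [4, 19]  -> 2 point(s)
  x = 16: RHS = 4, y in [2, 21]  -> 2 point(s)
  x = 19: RHS = 16, y in [4, 19]  -> 2 point(s)
  x = 21: RHS = 9, y in [3, 20]  -> 2 point(s)
Affine points: 23. Add the point at infinity: total = 24.

#E(F_23) = 24


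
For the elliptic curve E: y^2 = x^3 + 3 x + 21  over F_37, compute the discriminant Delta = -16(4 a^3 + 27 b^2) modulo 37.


4 a^3 + 27 b^2 = 4*3^3 + 27*21^2 = 108 + 11907 = 12015
Delta = -16 * (12015) = -192240
Delta mod 37 = 12

Delta = 12 (mod 37)


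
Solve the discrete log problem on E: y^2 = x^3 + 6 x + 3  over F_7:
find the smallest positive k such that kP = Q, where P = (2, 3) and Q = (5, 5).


Enumerate multiples of P until we hit Q = (5, 5):
  1P = (2, 3)
  2P = (5, 2)
  3P = (4, 0)
  4P = (5, 5)
Match found at i = 4.

k = 4


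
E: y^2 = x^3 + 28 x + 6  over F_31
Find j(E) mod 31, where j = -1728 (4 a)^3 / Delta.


Delta = -16(4 a^3 + 27 b^2) mod 31 = 2
-1728 * (4 a)^3 = -1728 * (4*28)^3 mod 31 = 2
j = 2 * 2^(-1) mod 31 = 1

j = 1 (mod 31)


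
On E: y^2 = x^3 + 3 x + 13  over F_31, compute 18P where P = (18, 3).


k = 18 = 10010_2 (binary, LSB first: 01001)
Double-and-add from P = (18, 3):
  bit 0 = 0: acc unchanged = O
  bit 1 = 1: acc = O + (28, 15) = (28, 15)
  bit 2 = 0: acc unchanged = (28, 15)
  bit 3 = 0: acc unchanged = (28, 15)
  bit 4 = 1: acc = (28, 15) + (30, 28) = (23, 2)

18P = (23, 2)


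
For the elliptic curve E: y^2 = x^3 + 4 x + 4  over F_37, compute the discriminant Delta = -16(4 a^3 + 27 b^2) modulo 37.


4 a^3 + 27 b^2 = 4*4^3 + 27*4^2 = 256 + 432 = 688
Delta = -16 * (688) = -11008
Delta mod 37 = 18

Delta = 18 (mod 37)


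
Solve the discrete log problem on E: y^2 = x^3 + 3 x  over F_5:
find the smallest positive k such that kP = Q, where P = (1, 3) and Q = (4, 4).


Enumerate multiples of P until we hit Q = (4, 4):
  1P = (1, 3)
  2P = (4, 4)
Match found at i = 2.

k = 2


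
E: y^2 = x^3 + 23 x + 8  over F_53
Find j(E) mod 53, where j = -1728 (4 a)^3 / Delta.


Delta = -16(4 a^3 + 27 b^2) mod 53 = 6
-1728 * (4 a)^3 = -1728 * (4*23)^3 mod 53 = 40
j = 40 * 6^(-1) mod 53 = 42

j = 42 (mod 53)


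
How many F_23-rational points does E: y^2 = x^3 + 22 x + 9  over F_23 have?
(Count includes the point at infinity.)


For each x in F_23, count y with y^2 = x^3 + 22 x + 9 mod 23:
  x = 0: RHS = 9, y in [3, 20]  -> 2 point(s)
  x = 1: RHS = 9, y in [3, 20]  -> 2 point(s)
  x = 4: RHS = 0, y in [0]  -> 1 point(s)
  x = 6: RHS = 12, y in [9, 14]  -> 2 point(s)
  x = 7: RHS = 0, y in [0]  -> 1 point(s)
  x = 9: RHS = 16, y in [4, 19]  -> 2 point(s)
  x = 11: RHS = 18, y in [8, 15]  -> 2 point(s)
  x = 12: RHS = 0, y in [0]  -> 1 point(s)
  x = 13: RHS = 8, y in [10, 13]  -> 2 point(s)
  x = 14: RHS = 2, y in [5, 18]  -> 2 point(s)
  x = 16: RHS = 18, y in [8, 15]  -> 2 point(s)
  x = 17: RHS = 6, y in [11, 12]  -> 2 point(s)
  x = 18: RHS = 4, y in [2, 21]  -> 2 point(s)
  x = 19: RHS = 18, y in [8, 15]  -> 2 point(s)
  x = 20: RHS = 8, y in [10, 13]  -> 2 point(s)
  x = 21: RHS = 3, y in [7, 16]  -> 2 point(s)
  x = 22: RHS = 9, y in [3, 20]  -> 2 point(s)
Affine points: 31. Add the point at infinity: total = 32.

#E(F_23) = 32


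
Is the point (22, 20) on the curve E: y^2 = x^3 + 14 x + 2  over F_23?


Check whether y^2 = x^3 + 14 x + 2 (mod 23) for (x, y) = (22, 20).
LHS: y^2 = 20^2 mod 23 = 9
RHS: x^3 + 14 x + 2 = 22^3 + 14*22 + 2 mod 23 = 10
LHS != RHS

No, not on the curve


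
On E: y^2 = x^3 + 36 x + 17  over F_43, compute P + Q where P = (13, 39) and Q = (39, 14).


P != Q, so use the chord formula.
s = (y2 - y1) / (x2 - x1) = (18) / (26) mod 43 = 4
x3 = s^2 - x1 - x2 mod 43 = 4^2 - 13 - 39 = 7
y3 = s (x1 - x3) - y1 mod 43 = 4 * (13 - 7) - 39 = 28

P + Q = (7, 28)


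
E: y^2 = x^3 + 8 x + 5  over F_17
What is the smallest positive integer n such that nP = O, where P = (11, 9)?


Compute successive multiples of P until we hit O:
  1P = (11, 9)
  2P = (4, 4)
  3P = (15, 10)
  4P = (7, 9)
  5P = (16, 8)
  6P = (5, 0)
  7P = (16, 9)
  8P = (7, 8)
  ... (continuing to 12P)
  12P = O

ord(P) = 12


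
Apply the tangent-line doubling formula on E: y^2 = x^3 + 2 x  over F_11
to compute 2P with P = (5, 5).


Doubling: s = (3 x1^2 + a) / (2 y1)
s = (3*5^2 + 2) / (2*5) mod 11 = 0
x3 = s^2 - 2 x1 mod 11 = 0^2 - 2*5 = 1
y3 = s (x1 - x3) - y1 mod 11 = 0 * (5 - 1) - 5 = 6

2P = (1, 6)


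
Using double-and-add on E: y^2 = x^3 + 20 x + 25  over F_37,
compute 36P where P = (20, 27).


k = 36 = 100100_2 (binary, LSB first: 001001)
Double-and-add from P = (20, 27):
  bit 0 = 0: acc unchanged = O
  bit 1 = 0: acc unchanged = O
  bit 2 = 1: acc = O + (4, 13) = (4, 13)
  bit 3 = 0: acc unchanged = (4, 13)
  bit 4 = 0: acc unchanged = (4, 13)
  bit 5 = 1: acc = (4, 13) + (27, 3) = (5, 18)

36P = (5, 18)


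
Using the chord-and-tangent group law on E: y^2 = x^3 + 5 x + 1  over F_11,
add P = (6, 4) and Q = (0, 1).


P != Q, so use the chord formula.
s = (y2 - y1) / (x2 - x1) = (8) / (5) mod 11 = 6
x3 = s^2 - x1 - x2 mod 11 = 6^2 - 6 - 0 = 8
y3 = s (x1 - x3) - y1 mod 11 = 6 * (6 - 8) - 4 = 6

P + Q = (8, 6)


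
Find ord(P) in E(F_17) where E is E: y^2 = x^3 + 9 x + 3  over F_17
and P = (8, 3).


Compute successive multiples of P until we hit O:
  1P = (8, 3)
  2P = (14, 0)
  3P = (8, 14)
  4P = O

ord(P) = 4


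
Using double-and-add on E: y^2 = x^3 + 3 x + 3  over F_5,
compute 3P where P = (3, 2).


k = 3 = 11_2 (binary, LSB first: 11)
Double-and-add from P = (3, 2):
  bit 0 = 1: acc = O + (3, 2) = (3, 2)
  bit 1 = 1: acc = (3, 2) + (4, 3) = (4, 2)

3P = (4, 2)


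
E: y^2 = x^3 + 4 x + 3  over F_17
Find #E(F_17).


For each x in F_17, count y with y^2 = x^3 + 4 x + 3 mod 17:
  x = 1: RHS = 8, y in [5, 12]  -> 2 point(s)
  x = 2: RHS = 2, y in [6, 11]  -> 2 point(s)
  x = 3: RHS = 8, y in [5, 12]  -> 2 point(s)
  x = 4: RHS = 15, y in [7, 10]  -> 2 point(s)
  x = 7: RHS = 0, y in [0]  -> 1 point(s)
  x = 11: RHS = 1, y in [1, 16]  -> 2 point(s)
  x = 13: RHS = 8, y in [5, 12]  -> 2 point(s)
  x = 14: RHS = 15, y in [7, 10]  -> 2 point(s)
  x = 15: RHS = 4, y in [2, 15]  -> 2 point(s)
  x = 16: RHS = 15, y in [7, 10]  -> 2 point(s)
Affine points: 19. Add the point at infinity: total = 20.

#E(F_17) = 20


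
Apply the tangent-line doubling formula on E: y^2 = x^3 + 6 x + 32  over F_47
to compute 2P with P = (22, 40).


Doubling: s = (3 x1^2 + a) / (2 y1)
s = (3*22^2 + 6) / (2*40) mod 47 = 10
x3 = s^2 - 2 x1 mod 47 = 10^2 - 2*22 = 9
y3 = s (x1 - x3) - y1 mod 47 = 10 * (22 - 9) - 40 = 43

2P = (9, 43)


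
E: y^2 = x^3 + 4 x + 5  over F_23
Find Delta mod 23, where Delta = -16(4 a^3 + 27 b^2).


4 a^3 + 27 b^2 = 4*4^3 + 27*5^2 = 256 + 675 = 931
Delta = -16 * (931) = -14896
Delta mod 23 = 8

Delta = 8 (mod 23)


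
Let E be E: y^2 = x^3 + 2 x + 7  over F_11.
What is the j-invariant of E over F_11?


Delta = -16(4 a^3 + 27 b^2) mod 11 = 1
-1728 * (4 a)^3 = -1728 * (4*2)^3 mod 11 = 5
j = 5 * 1^(-1) mod 11 = 5

j = 5 (mod 11)


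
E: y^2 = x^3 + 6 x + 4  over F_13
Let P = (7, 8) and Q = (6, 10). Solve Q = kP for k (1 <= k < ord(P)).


Enumerate multiples of P until we hit Q = (6, 10):
  1P = (7, 8)
  2P = (0, 11)
  3P = (3, 7)
  4P = (12, 7)
  5P = (6, 10)
Match found at i = 5.

k = 5


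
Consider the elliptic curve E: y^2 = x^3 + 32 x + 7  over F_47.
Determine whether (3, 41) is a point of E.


Check whether y^2 = x^3 + 32 x + 7 (mod 47) for (x, y) = (3, 41).
LHS: y^2 = 41^2 mod 47 = 36
RHS: x^3 + 32 x + 7 = 3^3 + 32*3 + 7 mod 47 = 36
LHS = RHS

Yes, on the curve


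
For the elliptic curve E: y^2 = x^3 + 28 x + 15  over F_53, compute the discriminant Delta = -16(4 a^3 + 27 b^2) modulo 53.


4 a^3 + 27 b^2 = 4*28^3 + 27*15^2 = 87808 + 6075 = 93883
Delta = -16 * (93883) = -1502128
Delta mod 53 = 51

Delta = 51 (mod 53)


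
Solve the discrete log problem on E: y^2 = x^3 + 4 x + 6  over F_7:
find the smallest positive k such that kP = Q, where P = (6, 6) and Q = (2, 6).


Enumerate multiples of P until we hit Q = (2, 6):
  1P = (6, 6)
  2P = (2, 1)
  3P = (1, 2)
  4P = (4, 4)
  5P = (5, 2)
  6P = (5, 5)
  7P = (4, 3)
  8P = (1, 5)
  9P = (2, 6)
Match found at i = 9.

k = 9


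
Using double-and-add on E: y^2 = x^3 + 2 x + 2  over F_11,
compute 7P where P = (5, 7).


k = 7 = 111_2 (binary, LSB first: 111)
Double-and-add from P = (5, 7):
  bit 0 = 1: acc = O + (5, 7) = (5, 7)
  bit 1 = 1: acc = (5, 7) + (1, 4) = (9, 1)
  bit 2 = 1: acc = (9, 1) + (2, 5) = (1, 7)

7P = (1, 7)


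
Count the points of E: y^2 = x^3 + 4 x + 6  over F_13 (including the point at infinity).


For each x in F_13, count y with y^2 = x^3 + 4 x + 6 mod 13:
  x = 2: RHS = 9, y in [3, 10]  -> 2 point(s)
  x = 6: RHS = 12, y in [5, 8]  -> 2 point(s)
  x = 7: RHS = 0, y in [0]  -> 1 point(s)
  x = 8: RHS = 4, y in [2, 11]  -> 2 point(s)
  x = 9: RHS = 4, y in [2, 11]  -> 2 point(s)
  x = 11: RHS = 3, y in [4, 9]  -> 2 point(s)
  x = 12: RHS = 1, y in [1, 12]  -> 2 point(s)
Affine points: 13. Add the point at infinity: total = 14.

#E(F_13) = 14


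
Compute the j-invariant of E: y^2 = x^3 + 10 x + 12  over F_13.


Delta = -16(4 a^3 + 27 b^2) mod 13 = 9
-1728 * (4 a)^3 = -1728 * (4*10)^3 mod 13 = 1
j = 1 * 9^(-1) mod 13 = 3

j = 3 (mod 13)


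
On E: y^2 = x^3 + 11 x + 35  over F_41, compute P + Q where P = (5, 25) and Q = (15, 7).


P != Q, so use the chord formula.
s = (y2 - y1) / (x2 - x1) = (23) / (10) mod 41 = 31
x3 = s^2 - x1 - x2 mod 41 = 31^2 - 5 - 15 = 39
y3 = s (x1 - x3) - y1 mod 41 = 31 * (5 - 39) - 25 = 28

P + Q = (39, 28)


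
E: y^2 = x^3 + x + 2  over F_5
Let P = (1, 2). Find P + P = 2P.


Doubling: s = (3 x1^2 + a) / (2 y1)
s = (3*1^2 + 1) / (2*2) mod 5 = 1
x3 = s^2 - 2 x1 mod 5 = 1^2 - 2*1 = 4
y3 = s (x1 - x3) - y1 mod 5 = 1 * (1 - 4) - 2 = 0

2P = (4, 0)


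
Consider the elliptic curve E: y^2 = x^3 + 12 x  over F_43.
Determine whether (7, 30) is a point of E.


Check whether y^2 = x^3 + 12 x + 0 (mod 43) for (x, y) = (7, 30).
LHS: y^2 = 30^2 mod 43 = 40
RHS: x^3 + 12 x + 0 = 7^3 + 12*7 + 0 mod 43 = 40
LHS = RHS

Yes, on the curve


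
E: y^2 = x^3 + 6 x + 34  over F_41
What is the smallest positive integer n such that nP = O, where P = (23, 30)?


Compute successive multiples of P until we hit O:
  1P = (23, 30)
  2P = (11, 18)
  3P = (8, 26)
  4P = (19, 23)
  5P = (20, 6)
  6P = (21, 27)
  7P = (30, 21)
  8P = (34, 31)
  ... (continuing to 36P)
  36P = O

ord(P) = 36


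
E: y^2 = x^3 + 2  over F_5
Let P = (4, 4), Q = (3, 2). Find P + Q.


P != Q, so use the chord formula.
s = (y2 - y1) / (x2 - x1) = (3) / (4) mod 5 = 2
x3 = s^2 - x1 - x2 mod 5 = 2^2 - 4 - 3 = 2
y3 = s (x1 - x3) - y1 mod 5 = 2 * (4 - 2) - 4 = 0

P + Q = (2, 0)


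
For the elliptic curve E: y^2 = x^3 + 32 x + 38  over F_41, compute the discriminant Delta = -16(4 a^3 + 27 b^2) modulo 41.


4 a^3 + 27 b^2 = 4*32^3 + 27*38^2 = 131072 + 38988 = 170060
Delta = -16 * (170060) = -2720960
Delta mod 41 = 5

Delta = 5 (mod 41)


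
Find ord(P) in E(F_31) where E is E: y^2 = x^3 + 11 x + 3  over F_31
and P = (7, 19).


Compute successive multiples of P until we hit O:
  1P = (7, 19)
  2P = (2, 23)
  3P = (9, 26)
  4P = (4, 7)
  5P = (5, 20)
  6P = (27, 22)
  7P = (25, 0)
  8P = (27, 9)
  ... (continuing to 14P)
  14P = O

ord(P) = 14


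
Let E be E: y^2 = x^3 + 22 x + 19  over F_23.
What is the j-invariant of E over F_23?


Delta = -16(4 a^3 + 27 b^2) mod 23 = 6
-1728 * (4 a)^3 = -1728 * (4*22)^3 mod 23 = 8
j = 8 * 6^(-1) mod 23 = 9

j = 9 (mod 23)


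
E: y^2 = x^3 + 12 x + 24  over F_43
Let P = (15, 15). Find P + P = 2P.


Doubling: s = (3 x1^2 + a) / (2 y1)
s = (3*15^2 + 12) / (2*15) mod 43 = 10
x3 = s^2 - 2 x1 mod 43 = 10^2 - 2*15 = 27
y3 = s (x1 - x3) - y1 mod 43 = 10 * (15 - 27) - 15 = 37

2P = (27, 37)


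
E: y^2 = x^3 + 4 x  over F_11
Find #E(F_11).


For each x in F_11, count y with y^2 = x^3 + 4 x + 0 mod 11:
  x = 0: RHS = 0, y in [0]  -> 1 point(s)
  x = 1: RHS = 5, y in [4, 7]  -> 2 point(s)
  x = 2: RHS = 5, y in [4, 7]  -> 2 point(s)
  x = 4: RHS = 3, y in [5, 6]  -> 2 point(s)
  x = 6: RHS = 9, y in [3, 8]  -> 2 point(s)
  x = 8: RHS = 5, y in [4, 7]  -> 2 point(s)
Affine points: 11. Add the point at infinity: total = 12.

#E(F_11) = 12


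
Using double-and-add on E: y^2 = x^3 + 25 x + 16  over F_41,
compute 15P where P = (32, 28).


k = 15 = 1111_2 (binary, LSB first: 1111)
Double-and-add from P = (32, 28):
  bit 0 = 1: acc = O + (32, 28) = (32, 28)
  bit 1 = 1: acc = (32, 28) + (34, 21) = (18, 5)
  bit 2 = 1: acc = (18, 5) + (37, 37) = (22, 12)
  bit 3 = 1: acc = (22, 12) + (24, 34) = (34, 20)

15P = (34, 20)


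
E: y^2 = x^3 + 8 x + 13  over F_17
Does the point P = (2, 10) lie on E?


Check whether y^2 = x^3 + 8 x + 13 (mod 17) for (x, y) = (2, 10).
LHS: y^2 = 10^2 mod 17 = 15
RHS: x^3 + 8 x + 13 = 2^3 + 8*2 + 13 mod 17 = 3
LHS != RHS

No, not on the curve


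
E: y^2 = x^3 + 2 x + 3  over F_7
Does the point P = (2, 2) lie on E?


Check whether y^2 = x^3 + 2 x + 3 (mod 7) for (x, y) = (2, 2).
LHS: y^2 = 2^2 mod 7 = 4
RHS: x^3 + 2 x + 3 = 2^3 + 2*2 + 3 mod 7 = 1
LHS != RHS

No, not on the curve


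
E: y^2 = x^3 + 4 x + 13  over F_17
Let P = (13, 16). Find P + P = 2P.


Doubling: s = (3 x1^2 + a) / (2 y1)
s = (3*13^2 + 4) / (2*16) mod 17 = 8
x3 = s^2 - 2 x1 mod 17 = 8^2 - 2*13 = 4
y3 = s (x1 - x3) - y1 mod 17 = 8 * (13 - 4) - 16 = 5

2P = (4, 5)


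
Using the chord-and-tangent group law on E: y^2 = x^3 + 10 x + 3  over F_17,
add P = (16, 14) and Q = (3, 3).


P != Q, so use the chord formula.
s = (y2 - y1) / (x2 - x1) = (6) / (4) mod 17 = 10
x3 = s^2 - x1 - x2 mod 17 = 10^2 - 16 - 3 = 13
y3 = s (x1 - x3) - y1 mod 17 = 10 * (16 - 13) - 14 = 16

P + Q = (13, 16)


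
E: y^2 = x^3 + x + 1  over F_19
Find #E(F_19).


For each x in F_19, count y with y^2 = x^3 + 1 x + 1 mod 19:
  x = 0: RHS = 1, y in [1, 18]  -> 2 point(s)
  x = 2: RHS = 11, y in [7, 12]  -> 2 point(s)
  x = 5: RHS = 17, y in [6, 13]  -> 2 point(s)
  x = 7: RHS = 9, y in [3, 16]  -> 2 point(s)
  x = 9: RHS = 17, y in [6, 13]  -> 2 point(s)
  x = 10: RHS = 4, y in [2, 17]  -> 2 point(s)
  x = 13: RHS = 7, y in [8, 11]  -> 2 point(s)
  x = 14: RHS = 4, y in [2, 17]  -> 2 point(s)
  x = 15: RHS = 9, y in [3, 16]  -> 2 point(s)
  x = 16: RHS = 9, y in [3, 16]  -> 2 point(s)
Affine points: 20. Add the point at infinity: total = 21.

#E(F_19) = 21


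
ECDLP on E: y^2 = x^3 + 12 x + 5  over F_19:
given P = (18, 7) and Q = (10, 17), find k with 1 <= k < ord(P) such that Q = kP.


Enumerate multiples of P until we hit Q = (10, 17):
  1P = (18, 7)
  2P = (11, 10)
  3P = (15, 8)
  4P = (3, 7)
  5P = (17, 12)
  6P = (9, 5)
  7P = (8, 10)
  8P = (10, 2)
  9P = (0, 9)
  10P = (5, 0)
  11P = (0, 10)
  12P = (10, 17)
Match found at i = 12.

k = 12


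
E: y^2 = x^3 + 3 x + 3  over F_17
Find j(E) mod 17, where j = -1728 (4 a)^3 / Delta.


Delta = -16(4 a^3 + 27 b^2) mod 17 = 11
-1728 * (4 a)^3 = -1728 * (4*3)^3 mod 17 = 15
j = 15 * 11^(-1) mod 17 = 6

j = 6 (mod 17)


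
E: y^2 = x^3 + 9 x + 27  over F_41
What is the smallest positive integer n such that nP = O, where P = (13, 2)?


Compute successive multiples of P until we hit O:
  1P = (13, 2)
  2P = (10, 16)
  3P = (17, 3)
  4P = (29, 35)
  5P = (30, 27)
  6P = (3, 32)
  7P = (34, 20)
  8P = (19, 28)
  ... (continuing to 49P)
  49P = O

ord(P) = 49


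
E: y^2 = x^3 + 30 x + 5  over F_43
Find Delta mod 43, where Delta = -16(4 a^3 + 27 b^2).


4 a^3 + 27 b^2 = 4*30^3 + 27*5^2 = 108000 + 675 = 108675
Delta = -16 * (108675) = -1738800
Delta mod 43 = 34

Delta = 34 (mod 43)


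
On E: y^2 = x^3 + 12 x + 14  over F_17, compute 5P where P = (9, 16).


k = 5 = 101_2 (binary, LSB first: 101)
Double-and-add from P = (9, 16):
  bit 0 = 1: acc = O + (9, 16) = (9, 16)
  bit 1 = 0: acc unchanged = (9, 16)
  bit 2 = 1: acc = (9, 16) + (3, 3) = (13, 15)

5P = (13, 15)


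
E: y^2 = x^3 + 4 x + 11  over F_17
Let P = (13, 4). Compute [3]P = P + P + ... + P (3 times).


k = 3 = 11_2 (binary, LSB first: 11)
Double-and-add from P = (13, 4):
  bit 0 = 1: acc = O + (13, 4) = (13, 4)
  bit 1 = 1: acc = (13, 4) + (12, 11) = (7, 5)

3P = (7, 5)


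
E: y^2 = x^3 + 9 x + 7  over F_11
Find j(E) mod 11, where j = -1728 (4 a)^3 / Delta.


Delta = -16(4 a^3 + 27 b^2) mod 11 = 2
-1728 * (4 a)^3 = -1728 * (4*9)^3 mod 11 = 6
j = 6 * 2^(-1) mod 11 = 3

j = 3 (mod 11)


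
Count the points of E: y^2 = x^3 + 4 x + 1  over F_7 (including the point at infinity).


For each x in F_7, count y with y^2 = x^3 + 4 x + 1 mod 7:
  x = 0: RHS = 1, y in [1, 6]  -> 2 point(s)
  x = 4: RHS = 4, y in [2, 5]  -> 2 point(s)
Affine points: 4. Add the point at infinity: total = 5.

#E(F_7) = 5


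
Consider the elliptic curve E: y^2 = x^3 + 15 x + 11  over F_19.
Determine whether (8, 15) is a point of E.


Check whether y^2 = x^3 + 15 x + 11 (mod 19) for (x, y) = (8, 15).
LHS: y^2 = 15^2 mod 19 = 16
RHS: x^3 + 15 x + 11 = 8^3 + 15*8 + 11 mod 19 = 16
LHS = RHS

Yes, on the curve


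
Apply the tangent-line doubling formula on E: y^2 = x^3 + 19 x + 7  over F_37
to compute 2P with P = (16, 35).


Doubling: s = (3 x1^2 + a) / (2 y1)
s = (3*16^2 + 19) / (2*35) mod 37 = 16
x3 = s^2 - 2 x1 mod 37 = 16^2 - 2*16 = 2
y3 = s (x1 - x3) - y1 mod 37 = 16 * (16 - 2) - 35 = 4

2P = (2, 4)


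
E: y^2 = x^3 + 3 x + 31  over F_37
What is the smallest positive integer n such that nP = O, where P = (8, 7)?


Compute successive multiples of P until we hit O:
  1P = (8, 7)
  2P = (20, 32)
  3P = (10, 32)
  4P = (18, 16)
  5P = (7, 5)
  6P = (26, 31)
  7P = (13, 11)
  8P = (27, 0)
  ... (continuing to 16P)
  16P = O

ord(P) = 16


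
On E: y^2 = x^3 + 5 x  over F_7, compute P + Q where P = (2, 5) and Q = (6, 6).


P != Q, so use the chord formula.
s = (y2 - y1) / (x2 - x1) = (1) / (4) mod 7 = 2
x3 = s^2 - x1 - x2 mod 7 = 2^2 - 2 - 6 = 3
y3 = s (x1 - x3) - y1 mod 7 = 2 * (2 - 3) - 5 = 0

P + Q = (3, 0)


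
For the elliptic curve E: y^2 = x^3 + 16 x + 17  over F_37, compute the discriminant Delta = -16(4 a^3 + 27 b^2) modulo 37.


4 a^3 + 27 b^2 = 4*16^3 + 27*17^2 = 16384 + 7803 = 24187
Delta = -16 * (24187) = -386992
Delta mod 37 = 28

Delta = 28 (mod 37)


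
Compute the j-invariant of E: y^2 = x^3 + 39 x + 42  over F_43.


Delta = -16(4 a^3 + 27 b^2) mod 43 = 9
-1728 * (4 a)^3 = -1728 * (4*39)^3 mod 43 = 2
j = 2 * 9^(-1) mod 43 = 5

j = 5 (mod 43)


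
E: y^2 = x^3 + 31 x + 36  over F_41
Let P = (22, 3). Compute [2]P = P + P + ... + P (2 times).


k = 2 = 10_2 (binary, LSB first: 01)
Double-and-add from P = (22, 3):
  bit 0 = 0: acc unchanged = O
  bit 1 = 1: acc = O + (20, 13) = (20, 13)

2P = (20, 13)


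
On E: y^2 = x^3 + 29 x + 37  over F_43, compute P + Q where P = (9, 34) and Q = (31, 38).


P != Q, so use the chord formula.
s = (y2 - y1) / (x2 - x1) = (4) / (22) mod 43 = 8
x3 = s^2 - x1 - x2 mod 43 = 8^2 - 9 - 31 = 24
y3 = s (x1 - x3) - y1 mod 43 = 8 * (9 - 24) - 34 = 18

P + Q = (24, 18)


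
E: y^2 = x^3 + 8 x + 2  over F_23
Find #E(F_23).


For each x in F_23, count y with y^2 = x^3 + 8 x + 2 mod 23:
  x = 0: RHS = 2, y in [5, 18]  -> 2 point(s)
  x = 2: RHS = 3, y in [7, 16]  -> 2 point(s)
  x = 4: RHS = 6, y in [11, 12]  -> 2 point(s)
  x = 5: RHS = 6, y in [11, 12]  -> 2 point(s)
  x = 6: RHS = 13, y in [6, 17]  -> 2 point(s)
  x = 8: RHS = 3, y in [7, 16]  -> 2 point(s)
  x = 10: RHS = 1, y in [1, 22]  -> 2 point(s)
  x = 11: RHS = 18, y in [8, 15]  -> 2 point(s)
  x = 12: RHS = 9, y in [3, 20]  -> 2 point(s)
  x = 13: RHS = 3, y in [7, 16]  -> 2 point(s)
  x = 14: RHS = 6, y in [11, 12]  -> 2 point(s)
  x = 15: RHS = 1, y in [1, 22]  -> 2 point(s)
  x = 21: RHS = 1, y in [1, 22]  -> 2 point(s)
  x = 22: RHS = 16, y in [4, 19]  -> 2 point(s)
Affine points: 28. Add the point at infinity: total = 29.

#E(F_23) = 29


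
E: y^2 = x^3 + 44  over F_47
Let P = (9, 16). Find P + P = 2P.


Doubling: s = (3 x1^2 + a) / (2 y1)
s = (3*9^2 + 0) / (2*16) mod 47 = 12
x3 = s^2 - 2 x1 mod 47 = 12^2 - 2*9 = 32
y3 = s (x1 - x3) - y1 mod 47 = 12 * (9 - 32) - 16 = 37

2P = (32, 37)


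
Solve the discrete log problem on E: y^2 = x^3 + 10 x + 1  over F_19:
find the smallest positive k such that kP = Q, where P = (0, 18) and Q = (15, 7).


Enumerate multiples of P until we hit Q = (15, 7):
  1P = (0, 18)
  2P = (6, 12)
  3P = (14, 15)
  4P = (16, 18)
  5P = (3, 1)
  6P = (8, 2)
  7P = (15, 12)
  8P = (11, 13)
  9P = (17, 7)
  10P = (18, 16)
  11P = (5, 10)
  12P = (12, 5)
  13P = (12, 14)
  14P = (5, 9)
  15P = (18, 3)
  16P = (17, 12)
  17P = (11, 6)
  18P = (15, 7)
Match found at i = 18.

k = 18


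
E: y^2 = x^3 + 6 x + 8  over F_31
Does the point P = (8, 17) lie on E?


Check whether y^2 = x^3 + 6 x + 8 (mod 31) for (x, y) = (8, 17).
LHS: y^2 = 17^2 mod 31 = 10
RHS: x^3 + 6 x + 8 = 8^3 + 6*8 + 8 mod 31 = 10
LHS = RHS

Yes, on the curve


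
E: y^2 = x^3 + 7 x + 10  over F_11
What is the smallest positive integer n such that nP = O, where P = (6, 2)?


Compute successive multiples of P until we hit O:
  1P = (6, 2)
  2P = (4, 6)
  3P = (5, 7)
  4P = (3, 5)
  5P = (3, 6)
  6P = (5, 4)
  7P = (4, 5)
  8P = (6, 9)
  ... (continuing to 9P)
  9P = O

ord(P) = 9


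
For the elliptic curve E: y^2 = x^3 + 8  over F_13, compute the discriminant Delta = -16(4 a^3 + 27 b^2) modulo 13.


4 a^3 + 27 b^2 = 4*0^3 + 27*8^2 = 0 + 1728 = 1728
Delta = -16 * (1728) = -27648
Delta mod 13 = 3

Delta = 3 (mod 13)


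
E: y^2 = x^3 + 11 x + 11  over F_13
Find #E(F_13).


For each x in F_13, count y with y^2 = x^3 + 11 x + 11 mod 13:
  x = 1: RHS = 10, y in [6, 7]  -> 2 point(s)
  x = 5: RHS = 9, y in [3, 10]  -> 2 point(s)
  x = 8: RHS = 0, y in [0]  -> 1 point(s)
  x = 10: RHS = 3, y in [4, 9]  -> 2 point(s)
  x = 12: RHS = 12, y in [5, 8]  -> 2 point(s)
Affine points: 9. Add the point at infinity: total = 10.

#E(F_13) = 10


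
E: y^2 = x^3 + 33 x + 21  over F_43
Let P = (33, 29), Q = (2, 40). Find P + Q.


P != Q, so use the chord formula.
s = (y2 - y1) / (x2 - x1) = (11) / (12) mod 43 = 26
x3 = s^2 - x1 - x2 mod 43 = 26^2 - 33 - 2 = 39
y3 = s (x1 - x3) - y1 mod 43 = 26 * (33 - 39) - 29 = 30

P + Q = (39, 30)


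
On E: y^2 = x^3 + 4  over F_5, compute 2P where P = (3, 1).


Doubling: s = (3 x1^2 + a) / (2 y1)
s = (3*3^2 + 0) / (2*1) mod 5 = 1
x3 = s^2 - 2 x1 mod 5 = 1^2 - 2*3 = 0
y3 = s (x1 - x3) - y1 mod 5 = 1 * (3 - 0) - 1 = 2

2P = (0, 2)


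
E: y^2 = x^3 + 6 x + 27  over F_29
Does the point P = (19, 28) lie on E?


Check whether y^2 = x^3 + 6 x + 27 (mod 29) for (x, y) = (19, 28).
LHS: y^2 = 28^2 mod 29 = 1
RHS: x^3 + 6 x + 27 = 19^3 + 6*19 + 27 mod 29 = 11
LHS != RHS

No, not on the curve


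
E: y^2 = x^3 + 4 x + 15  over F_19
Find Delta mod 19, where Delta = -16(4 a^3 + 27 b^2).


4 a^3 + 27 b^2 = 4*4^3 + 27*15^2 = 256 + 6075 = 6331
Delta = -16 * (6331) = -101296
Delta mod 19 = 12

Delta = 12 (mod 19)


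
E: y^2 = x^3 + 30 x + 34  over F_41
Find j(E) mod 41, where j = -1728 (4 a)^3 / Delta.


Delta = -16(4 a^3 + 27 b^2) mod 41 = 15
-1728 * (4 a)^3 = -1728 * (4*30)^3 mod 41 = 39
j = 39 * 15^(-1) mod 41 = 19

j = 19 (mod 41)


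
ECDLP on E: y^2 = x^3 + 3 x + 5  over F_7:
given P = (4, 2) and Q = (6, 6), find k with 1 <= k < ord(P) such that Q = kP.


Enumerate multiples of P until we hit Q = (6, 6):
  1P = (4, 2)
  2P = (1, 3)
  3P = (6, 1)
  4P = (6, 6)
Match found at i = 4.

k = 4


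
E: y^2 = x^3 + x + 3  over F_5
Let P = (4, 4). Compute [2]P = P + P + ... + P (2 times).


k = 2 = 10_2 (binary, LSB first: 01)
Double-and-add from P = (4, 4):
  bit 0 = 0: acc unchanged = O
  bit 1 = 1: acc = O + (1, 0) = (1, 0)

2P = (1, 0)


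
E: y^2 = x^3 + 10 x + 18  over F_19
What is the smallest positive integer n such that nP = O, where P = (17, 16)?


Compute successive multiples of P until we hit O:
  1P = (17, 16)
  2P = (9, 18)
  3P = (18, 8)
  4P = (10, 4)
  5P = (12, 17)
  6P = (6, 16)
  7P = (15, 3)
  8P = (15, 16)
  ... (continuing to 15P)
  15P = O

ord(P) = 15


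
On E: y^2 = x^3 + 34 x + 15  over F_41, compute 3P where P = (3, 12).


k = 3 = 11_2 (binary, LSB first: 11)
Double-and-add from P = (3, 12):
  bit 0 = 1: acc = O + (3, 12) = (3, 12)
  bit 1 = 1: acc = (3, 12) + (30, 27) = (24, 31)

3P = (24, 31)


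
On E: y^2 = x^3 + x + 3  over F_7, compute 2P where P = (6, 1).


Doubling: s = (3 x1^2 + a) / (2 y1)
s = (3*6^2 + 1) / (2*1) mod 7 = 2
x3 = s^2 - 2 x1 mod 7 = 2^2 - 2*6 = 6
y3 = s (x1 - x3) - y1 mod 7 = 2 * (6 - 6) - 1 = 6

2P = (6, 6)


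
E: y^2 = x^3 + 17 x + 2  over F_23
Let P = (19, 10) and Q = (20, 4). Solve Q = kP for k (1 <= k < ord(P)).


Enumerate multiples of P until we hit Q = (20, 4):
  1P = (19, 10)
  2P = (20, 4)
Match found at i = 2.

k = 2


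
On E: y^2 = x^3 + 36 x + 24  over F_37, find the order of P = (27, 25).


Compute successive multiples of P until we hit O:
  1P = (27, 25)
  2P = (31, 31)
  3P = (9, 2)
  4P = (8, 26)
  5P = (6, 7)
  6P = (7, 8)
  7P = (4, 26)
  8P = (33, 1)
  ... (continuing to 24P)
  24P = O

ord(P) = 24


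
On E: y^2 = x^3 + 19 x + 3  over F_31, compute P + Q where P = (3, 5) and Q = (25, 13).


P != Q, so use the chord formula.
s = (y2 - y1) / (x2 - x1) = (8) / (22) mod 31 = 6
x3 = s^2 - x1 - x2 mod 31 = 6^2 - 3 - 25 = 8
y3 = s (x1 - x3) - y1 mod 31 = 6 * (3 - 8) - 5 = 27

P + Q = (8, 27)


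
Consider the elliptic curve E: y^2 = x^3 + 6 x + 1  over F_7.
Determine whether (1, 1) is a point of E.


Check whether y^2 = x^3 + 6 x + 1 (mod 7) for (x, y) = (1, 1).
LHS: y^2 = 1^2 mod 7 = 1
RHS: x^3 + 6 x + 1 = 1^3 + 6*1 + 1 mod 7 = 1
LHS = RHS

Yes, on the curve


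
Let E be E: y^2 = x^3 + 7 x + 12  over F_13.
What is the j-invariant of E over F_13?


Delta = -16(4 a^3 + 27 b^2) mod 13 = 2
-1728 * (4 a)^3 = -1728 * (4*7)^3 mod 13 = 8
j = 8 * 2^(-1) mod 13 = 4

j = 4 (mod 13)


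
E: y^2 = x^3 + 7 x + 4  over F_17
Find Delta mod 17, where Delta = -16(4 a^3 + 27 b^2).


4 a^3 + 27 b^2 = 4*7^3 + 27*4^2 = 1372 + 432 = 1804
Delta = -16 * (1804) = -28864
Delta mod 17 = 2

Delta = 2 (mod 17)


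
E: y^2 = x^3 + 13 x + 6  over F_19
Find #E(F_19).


For each x in F_19, count y with y^2 = x^3 + 13 x + 6 mod 19:
  x = 0: RHS = 6, y in [5, 14]  -> 2 point(s)
  x = 1: RHS = 1, y in [1, 18]  -> 2 point(s)
  x = 5: RHS = 6, y in [5, 14]  -> 2 point(s)
  x = 9: RHS = 16, y in [4, 15]  -> 2 point(s)
  x = 11: RHS = 17, y in [6, 13]  -> 2 point(s)
  x = 12: RHS = 9, y in [3, 16]  -> 2 point(s)
  x = 13: RHS = 16, y in [4, 15]  -> 2 point(s)
  x = 14: RHS = 6, y in [5, 14]  -> 2 point(s)
  x = 15: RHS = 4, y in [2, 17]  -> 2 point(s)
  x = 16: RHS = 16, y in [4, 15]  -> 2 point(s)
  x = 18: RHS = 11, y in [7, 12]  -> 2 point(s)
Affine points: 22. Add the point at infinity: total = 23.

#E(F_19) = 23
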